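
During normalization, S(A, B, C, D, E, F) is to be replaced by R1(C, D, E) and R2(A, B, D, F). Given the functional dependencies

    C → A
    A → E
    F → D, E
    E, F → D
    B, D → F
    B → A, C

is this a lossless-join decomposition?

Common attributes: R1 ∩ R2 = {D}.
No dependency enlarges {D}, so (D)⁺ = {D}.
The closure contains neither all of R1 = {C, D, E} nor all of R2 = {A, B, D, F}, so the common attributes are not a superkey of either fragment. The join is lossy.

No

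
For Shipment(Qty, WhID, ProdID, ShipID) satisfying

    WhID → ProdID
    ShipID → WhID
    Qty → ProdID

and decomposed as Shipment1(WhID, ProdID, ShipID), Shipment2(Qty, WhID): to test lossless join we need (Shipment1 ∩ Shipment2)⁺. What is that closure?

WhID, ProdID

Shipment1 ∩ Shipment2 = {WhID}.
WhID → ProdID applies, adding ProdID
Closure: {WhID, ProdID}.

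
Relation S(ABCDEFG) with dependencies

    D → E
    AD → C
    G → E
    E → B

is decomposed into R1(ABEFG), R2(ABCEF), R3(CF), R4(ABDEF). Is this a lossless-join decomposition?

Chase test. Columns are ABCDEFG; row i has aⱼ where attribute j ∈ Ri, else bᵢⱼ.
Initial tableau (one row per fragment):
  row 1: a1 a2 b13 b14 a5 a6 a7
  row 2: a1 a2 a3 b24 a5 a6 b27
  row 3: b31 b32 a3 b34 b35 a6 b37
  row 4: a1 a2 b43 a4 a5 a6 b47
No row becomes fully distinguished — the join is lossy.

No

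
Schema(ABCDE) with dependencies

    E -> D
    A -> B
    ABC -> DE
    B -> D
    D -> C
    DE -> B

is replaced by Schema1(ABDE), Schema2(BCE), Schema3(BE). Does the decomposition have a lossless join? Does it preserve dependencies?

Lossless test (chase): Rows 1 and 2 agree on E; apply E→D and equate their D entries. Rows 1 and 3 agree on E; apply E→D and equate their D entries. Rows 1 and 2 agree on D; apply D→C and equate their C entries. Rows 1 and 3 agree on D; apply D→C and equate their C entries. Row 1 is now all distinguished symbols — the join is lossless.
Dependency preservation: the restricted closure of {D} across the fragments never reaches {C}, so D → C cannot be enforced without a join — not preserved.

lossless but not dependency-preserving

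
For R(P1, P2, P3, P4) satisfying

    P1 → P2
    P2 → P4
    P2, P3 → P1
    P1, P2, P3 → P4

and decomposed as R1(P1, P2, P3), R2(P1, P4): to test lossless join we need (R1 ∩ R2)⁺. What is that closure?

P1, P2, P4

R1 ∩ R2 = {P1}.
P1 → P2 applies, adding P2
P2 → P4 applies, adding P4
Closure: {P1, P2, P4}.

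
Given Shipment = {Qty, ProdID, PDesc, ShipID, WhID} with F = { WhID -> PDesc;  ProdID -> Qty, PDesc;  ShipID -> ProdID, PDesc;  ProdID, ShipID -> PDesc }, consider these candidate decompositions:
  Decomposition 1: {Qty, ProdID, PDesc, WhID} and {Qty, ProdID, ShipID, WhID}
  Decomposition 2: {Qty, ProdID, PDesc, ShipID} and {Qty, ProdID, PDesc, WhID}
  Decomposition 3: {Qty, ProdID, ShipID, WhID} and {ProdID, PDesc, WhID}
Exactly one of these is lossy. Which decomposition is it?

Decomposition 2

Decomposition 1: common = {Qty, ProdID, WhID}, closure = {Qty, ProdID, PDesc, WhID} → lossless.
Decomposition 2: common = {Qty, ProdID, PDesc}, closure = {Qty, ProdID, PDesc} → lossy.
Decomposition 3: common = {ProdID, WhID}, closure = {Qty, ProdID, PDesc, WhID} → lossless.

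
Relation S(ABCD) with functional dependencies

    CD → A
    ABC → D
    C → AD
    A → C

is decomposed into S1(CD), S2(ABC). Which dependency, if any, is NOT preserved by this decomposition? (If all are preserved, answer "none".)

CD → A: restricted closure across fragments reaches A.
ABC → D: restricted closure across fragments reaches D.
C → AD: restricted closure across fragments reaches AD.
A → C lies within S2.
Every dependency is enforceable on the fragments, so the decomposition is dependency-preserving.

none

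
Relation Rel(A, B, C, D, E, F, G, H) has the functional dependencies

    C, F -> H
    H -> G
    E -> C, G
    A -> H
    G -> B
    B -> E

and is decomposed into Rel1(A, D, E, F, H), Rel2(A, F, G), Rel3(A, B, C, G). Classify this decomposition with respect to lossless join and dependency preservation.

lossless but not dependency-preserving

Lossless test (chase): Rows 1 and 2 agree on A; apply A→H and equate their H entries. Rows 1 and 3 agree on A; apply A→H and equate their H entries. Rows 2 and 3 agree on G; apply G→B and equate their B entries. Rows 2 and 3 agree on B; apply B→E and equate their E entries. Rows 1 and 2 agree on H; apply H→G and equate their G entries. Rows 2 and 3 agree on E; apply E→C, G and equate their C, G entries. Rows 1 and 2 agree on G; apply G→B and equate their B entries. Rows 1 and 2 agree on B; apply B→E and equate their E entries. Rows 1 and 2 agree on E; apply E→C, G and equate their C, G entries. Row 1 is now all distinguished symbols — the join is lossless.
Dependency preservation: the restricted closure of {C, F} across the fragments never reaches {H}, so C, F → H cannot be enforced without a join — not preserved.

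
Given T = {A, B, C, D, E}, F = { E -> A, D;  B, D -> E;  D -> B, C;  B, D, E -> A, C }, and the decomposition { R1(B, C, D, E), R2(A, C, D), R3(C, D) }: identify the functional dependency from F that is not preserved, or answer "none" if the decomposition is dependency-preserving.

E → A, D: restricted closure across fragments reaches A, D.
B, D → E lies within R1.
D → B, C lies within R1.
B, D, E → A, C: restricted closure across fragments reaches A, C.
Every dependency is enforceable on the fragments, so the decomposition is dependency-preserving.

none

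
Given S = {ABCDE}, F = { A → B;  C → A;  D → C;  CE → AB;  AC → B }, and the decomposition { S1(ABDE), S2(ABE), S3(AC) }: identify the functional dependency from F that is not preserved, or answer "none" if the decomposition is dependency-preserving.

Check D → C: no single fragment contains all of {CD}, and the restricted closure of {D} across the fragments never reaches {C}.
A → B is preserved.
C → A is preserved.
CE → AB is preserved.
AC → B is preserved.

D → C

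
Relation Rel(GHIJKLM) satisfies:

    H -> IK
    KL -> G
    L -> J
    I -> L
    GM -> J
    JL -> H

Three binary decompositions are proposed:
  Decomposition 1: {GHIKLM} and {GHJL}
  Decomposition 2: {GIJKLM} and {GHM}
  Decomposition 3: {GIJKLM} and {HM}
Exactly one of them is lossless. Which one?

Decomposition 1

Decomposition 1: common = {GHL}, closure = {GHIJKL} → lossless.
Decomposition 2: common = {GM}, closure = {GJM} → lossy.
Decomposition 3: common = {M}, closure = {M} → lossy.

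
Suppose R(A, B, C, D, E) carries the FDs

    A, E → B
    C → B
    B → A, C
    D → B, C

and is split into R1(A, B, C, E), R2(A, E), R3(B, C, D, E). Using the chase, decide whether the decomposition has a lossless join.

Chase test. Columns are A, B, C, D, E; row i has aⱼ where attribute j ∈ Ri, else bᵢⱼ.
Initial tableau (one row per fragment):
  row 1: a1 a2 a3 b14 a5
  row 2: a1 b22 b23 b24 a5
  row 3: b31 a2 a3 a4 a5
Rows 1 and 2 agree on A, E; apply A, E→B and equate their B entries.
Rows 1 and 2 agree on B; apply B→A, C and equate their A, C entries.
Rows 1 and 3 agree on B; apply B→A, C and equate their A, C entries.
Row 3 is now all distinguished symbols — the join is lossless.

Yes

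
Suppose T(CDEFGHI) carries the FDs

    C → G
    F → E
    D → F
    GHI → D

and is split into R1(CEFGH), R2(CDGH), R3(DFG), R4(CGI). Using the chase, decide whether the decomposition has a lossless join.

No

Chase test. Columns are CDEFGHI; row i has aⱼ where attribute j ∈ Ri, else bᵢⱼ.
Initial tableau (one row per fragment):
  row 1: a1 b12 a3 a4 a5 a6 b17
  row 2: a1 a2 b23 b24 a5 a6 b27
  row 3: b31 a2 b33 a4 a5 b36 b37
  row 4: a1 b42 b43 b44 a5 b46 a7
Rows 1 and 3 agree on F; apply F→E and equate their E entries.
Rows 2 and 3 agree on D; apply D→F and equate their F entries.
Rows 1 and 2 agree on F; apply F→E and equate their E entries.
No row becomes fully distinguished — the join is lossy.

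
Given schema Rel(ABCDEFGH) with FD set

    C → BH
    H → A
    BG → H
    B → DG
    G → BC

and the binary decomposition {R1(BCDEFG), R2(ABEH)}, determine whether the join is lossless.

Yes

Common attributes: R1 ∩ R2 = {BE}.
Closure of {BE}: B → DG applies, adding DG; G → BC applies, adding C; C → BH applies, adding H; H → A applies, adding A. So (BE)⁺ = {ABCDEGH}.
This closure contains every attribute of R2, so R1 ∩ R2 → R2. The join is lossless.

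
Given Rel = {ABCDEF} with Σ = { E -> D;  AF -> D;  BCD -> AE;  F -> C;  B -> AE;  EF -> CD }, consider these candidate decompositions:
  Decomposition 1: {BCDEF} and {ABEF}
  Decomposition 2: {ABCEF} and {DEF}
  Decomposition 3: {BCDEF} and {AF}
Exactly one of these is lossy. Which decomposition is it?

Decomposition 1: common = {BEF}, closure = {ABCDEF} → lossless.
Decomposition 2: common = {EF}, closure = {CDEF} → lossless.
Decomposition 3: common = {F}, closure = {CF} → lossy.

Decomposition 3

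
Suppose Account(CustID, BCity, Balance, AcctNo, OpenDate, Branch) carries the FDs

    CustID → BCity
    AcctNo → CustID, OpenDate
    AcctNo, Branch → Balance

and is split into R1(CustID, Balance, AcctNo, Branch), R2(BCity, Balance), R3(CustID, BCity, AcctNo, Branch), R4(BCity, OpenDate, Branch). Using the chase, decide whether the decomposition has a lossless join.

Chase test. Columns are CustID, BCity, Balance, AcctNo, OpenDate, Branch; row i has aⱼ where attribute j ∈ Ri, else bᵢⱼ.
Initial tableau (one row per fragment):
  row 1: a1 b12 a3 a4 b15 a6
  row 2: b21 a2 a3 b24 b25 b26
  row 3: a1 a2 b33 a4 b35 a6
  row 4: b41 a2 b43 b44 a5 a6
Rows 1 and 3 agree on CustID; apply CustID→BCity and equate their BCity entries.
Rows 1 and 3 agree on AcctNo; apply AcctNo→CustID, OpenDate and equate their CustID, OpenDate entries.
Rows 1 and 3 agree on AcctNo, Branch; apply AcctNo, Branch→Balance and equate their Balance entries.
No row becomes fully distinguished — the join is lossy.

No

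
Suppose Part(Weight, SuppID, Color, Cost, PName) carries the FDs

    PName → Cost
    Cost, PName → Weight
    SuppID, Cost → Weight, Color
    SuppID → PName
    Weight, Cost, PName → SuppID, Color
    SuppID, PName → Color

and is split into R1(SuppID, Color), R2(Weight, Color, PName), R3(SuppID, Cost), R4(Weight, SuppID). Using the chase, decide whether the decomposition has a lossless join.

No

Chase test. Columns are Weight, SuppID, Color, Cost, PName; row i has aⱼ where attribute j ∈ Ri, else bᵢⱼ.
Initial tableau (one row per fragment):
  row 1: b11 a2 a3 b14 b15
  row 2: a1 b22 a3 b24 a5
  row 3: b31 a2 b33 a4 b35
  row 4: a1 a2 b43 b44 b45
Rows 1 and 3 agree on SuppID; apply SuppID→PName and equate their PName entries.
Rows 1 and 4 agree on SuppID; apply SuppID→PName and equate their PName entries.
Rows 1 and 3 agree on SuppID, PName; apply SuppID, PName→Color and equate their Color entries.
Rows 1 and 4 agree on SuppID, PName; apply SuppID, PName→Color and equate their Color entries.
Rows 1 and 3 agree on PName; apply PName→Cost and equate their Cost entries.
Rows 1 and 4 agree on PName; apply PName→Cost and equate their Cost entries.
Rows 1 and 3 agree on Cost, PName; apply Cost, PName→Weight and equate their Weight entries.
Rows 1 and 4 agree on Cost, PName; apply Cost, PName→Weight and equate their Weight entries.
No row becomes fully distinguished — the join is lossy.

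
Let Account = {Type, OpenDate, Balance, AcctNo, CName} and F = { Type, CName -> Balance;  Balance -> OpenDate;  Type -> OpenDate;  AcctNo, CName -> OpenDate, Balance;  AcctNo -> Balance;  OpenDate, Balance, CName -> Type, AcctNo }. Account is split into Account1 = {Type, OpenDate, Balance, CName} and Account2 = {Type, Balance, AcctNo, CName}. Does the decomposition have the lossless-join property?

Yes

Common attributes: Account1 ∩ Account2 = {Type, Balance, CName}.
Closure of {Type, Balance, CName}: Balance → OpenDate applies, adding OpenDate; OpenDate, Balance, CName → Type, AcctNo applies, adding AcctNo. So (Type, Balance, CName)⁺ = {Type, OpenDate, Balance, AcctNo, CName}.
This closure contains every attribute of Account1, so Account1 ∩ Account2 → Account1. The join is lossless.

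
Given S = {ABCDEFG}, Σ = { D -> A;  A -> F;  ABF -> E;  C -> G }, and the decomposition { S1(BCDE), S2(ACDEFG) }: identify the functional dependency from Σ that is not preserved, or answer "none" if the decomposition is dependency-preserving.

ABF -> E

Check ABF → E: no single fragment contains all of {ABEF}, and the restricted closure of {ABF} across the fragments never reaches {E}.
D → A is preserved.
A → F is preserved.
C → G is preserved.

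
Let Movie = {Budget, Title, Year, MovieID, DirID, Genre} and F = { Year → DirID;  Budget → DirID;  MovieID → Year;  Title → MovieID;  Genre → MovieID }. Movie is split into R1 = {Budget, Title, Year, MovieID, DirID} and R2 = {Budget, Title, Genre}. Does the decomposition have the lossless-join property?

Common attributes: R1 ∩ R2 = {Budget, Title}.
Closure of {Budget, Title}: Budget → DirID applies, adding DirID; Title → MovieID applies, adding MovieID; MovieID → Year applies, adding Year. So (Budget, Title)⁺ = {Budget, Title, Year, MovieID, DirID}.
This closure contains every attribute of R1, so R1 ∩ R2 → R1. The join is lossless.

Yes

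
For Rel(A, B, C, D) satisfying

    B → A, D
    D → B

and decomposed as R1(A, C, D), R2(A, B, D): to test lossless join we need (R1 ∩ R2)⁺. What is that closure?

A, B, D

R1 ∩ R2 = {A, D}.
D → B applies, adding B
Closure: {A, B, D}.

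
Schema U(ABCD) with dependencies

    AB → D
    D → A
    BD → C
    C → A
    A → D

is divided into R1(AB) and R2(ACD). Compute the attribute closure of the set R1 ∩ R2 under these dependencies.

AD

R1 ∩ R2 = {A}.
A → D applies, adding D
Closure: {AD}.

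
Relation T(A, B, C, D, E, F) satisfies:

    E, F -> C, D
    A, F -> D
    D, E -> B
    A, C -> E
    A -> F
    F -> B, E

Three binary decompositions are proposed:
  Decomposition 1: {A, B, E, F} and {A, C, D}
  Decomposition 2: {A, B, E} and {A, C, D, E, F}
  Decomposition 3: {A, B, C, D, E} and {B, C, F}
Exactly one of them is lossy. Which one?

Decomposition 3

Decomposition 1: common = {A}, closure = {A, B, C, D, E, F} → lossless.
Decomposition 2: common = {A, E}, closure = {A, B, C, D, E, F} → lossless.
Decomposition 3: common = {B, C}, closure = {B, C} → lossy.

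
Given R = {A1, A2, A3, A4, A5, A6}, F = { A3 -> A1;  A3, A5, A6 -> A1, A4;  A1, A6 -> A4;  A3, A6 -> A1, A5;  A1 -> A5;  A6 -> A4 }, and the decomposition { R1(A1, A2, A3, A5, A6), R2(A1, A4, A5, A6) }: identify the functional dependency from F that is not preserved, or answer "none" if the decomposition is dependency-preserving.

none

A3 → A1 lies within R1.
A3, A5, A6 → A1, A4: restricted closure across fragments reaches A1, A4.
A1, A6 → A4 lies within R2.
A3, A6 → A1, A5 lies within R1.
A1 → A5 lies within R1.
A6 → A4 lies within R2.
Every dependency is enforceable on the fragments, so the decomposition is dependency-preserving.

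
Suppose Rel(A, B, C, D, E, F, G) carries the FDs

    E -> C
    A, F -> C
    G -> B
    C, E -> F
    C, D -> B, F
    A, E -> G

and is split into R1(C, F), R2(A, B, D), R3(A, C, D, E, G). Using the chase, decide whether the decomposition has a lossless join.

No

Chase test. Columns are A, B, C, D, E, F, G; row i has aⱼ where attribute j ∈ Ri, else bᵢⱼ.
Initial tableau (one row per fragment):
  row 1: b11 b12 a3 b14 b15 a6 b17
  row 2: a1 a2 b23 a4 b25 b26 b27
  row 3: a1 b32 a3 a4 a5 b36 a7
No row becomes fully distinguished — the join is lossy.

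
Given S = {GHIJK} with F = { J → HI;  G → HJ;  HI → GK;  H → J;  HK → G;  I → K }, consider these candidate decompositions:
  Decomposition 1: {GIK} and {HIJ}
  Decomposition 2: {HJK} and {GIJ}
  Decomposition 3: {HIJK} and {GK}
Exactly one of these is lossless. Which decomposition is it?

Decomposition 2

Decomposition 1: common = {I}, closure = {IK} → lossy.
Decomposition 2: common = {J}, closure = {GHIJK} → lossless.
Decomposition 3: common = {K}, closure = {K} → lossy.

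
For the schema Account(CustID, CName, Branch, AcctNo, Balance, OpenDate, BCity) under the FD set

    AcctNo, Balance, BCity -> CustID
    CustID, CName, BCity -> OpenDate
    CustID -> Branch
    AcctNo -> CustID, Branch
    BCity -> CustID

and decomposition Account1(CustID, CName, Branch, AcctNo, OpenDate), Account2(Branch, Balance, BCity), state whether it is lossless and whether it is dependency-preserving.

Lossless test: (Branch)⁺ = {Branch}, which is a superkey of neither fragment — lossy.
Dependency preservation: the restricted closure of {CustID, CName, BCity} across the fragments never reaches {OpenDate}, so CustID, CName, BCity → OpenDate cannot be enforced without a join — not preserved.

lossy and not dependency-preserving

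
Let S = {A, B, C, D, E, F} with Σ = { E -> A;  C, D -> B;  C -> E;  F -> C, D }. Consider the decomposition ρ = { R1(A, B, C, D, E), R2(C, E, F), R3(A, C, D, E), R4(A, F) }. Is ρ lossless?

Chase test. Columns are A, B, C, D, E, F; row i has aⱼ where attribute j ∈ Ri, else bᵢⱼ.
Initial tableau (one row per fragment):
  row 1: a1 a2 a3 a4 a5 b16
  row 2: b21 b22 a3 b24 a5 a6
  row 3: a1 b32 a3 a4 a5 b36
  row 4: a1 b42 b43 b44 b45 a6
Rows 1 and 2 agree on E; apply E→A and equate their A entries.
Rows 1 and 3 agree on C, D; apply C, D→B and equate their B entries.
Rows 2 and 4 agree on F; apply F→C, D and equate their C, D entries.
Rows 2 and 4 agree on C, D; apply C, D→B and equate their B entries.
Rows 1 and 4 agree on C; apply C→E and equate their E entries.
No row becomes fully distinguished — the join is lossy.

No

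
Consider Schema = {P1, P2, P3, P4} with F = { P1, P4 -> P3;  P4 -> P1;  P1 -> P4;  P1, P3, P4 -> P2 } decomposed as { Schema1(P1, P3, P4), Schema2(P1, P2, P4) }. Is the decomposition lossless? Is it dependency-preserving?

lossless and dependency-preserving

Lossless test: (P1, P4)⁺ = {P1, P2, P3, P4}, which contains all of one fragment — lossless.
Dependency preservation: P1, P3, P4 → P2 is not contained in any single fragment, but the restricted closure of its left-hand side across the fragments still reaches the right-hand side; the remaining FDs each lie inside some fragment. All dependencies are preserved.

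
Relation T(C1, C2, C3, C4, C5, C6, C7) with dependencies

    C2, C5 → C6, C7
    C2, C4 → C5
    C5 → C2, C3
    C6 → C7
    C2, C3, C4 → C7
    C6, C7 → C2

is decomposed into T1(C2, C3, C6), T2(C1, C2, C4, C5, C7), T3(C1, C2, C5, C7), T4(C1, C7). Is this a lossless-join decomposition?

Chase test. Columns are C1, C2, C3, C4, C5, C6, C7; row i has aⱼ where attribute j ∈ Ti, else bᵢⱼ.
Initial tableau (one row per fragment):
  row 1: b11 a2 a3 b14 b15 a6 b17
  row 2: a1 a2 b23 a4 a5 b26 a7
  row 3: a1 a2 b33 b34 a5 b36 a7
  row 4: a1 b42 b43 b44 b45 b46 a7
Rows 2 and 3 agree on C2, C5; apply C2, C5→C6, C7 and equate their C6, C7 entries.
Rows 2 and 3 agree on C5; apply C5→C2, C3 and equate their C2, C3 entries.
No row becomes fully distinguished — the join is lossy.

No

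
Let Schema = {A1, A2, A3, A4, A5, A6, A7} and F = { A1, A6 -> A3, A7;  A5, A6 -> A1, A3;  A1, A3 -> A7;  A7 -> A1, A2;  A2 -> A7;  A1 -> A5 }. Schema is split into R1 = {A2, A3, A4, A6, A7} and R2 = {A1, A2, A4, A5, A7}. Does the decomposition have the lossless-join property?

Common attributes: R1 ∩ R2 = {A2, A4, A7}.
Closure of {A2, A4, A7}: A7 → A1, A2 applies, adding A1; A1 → A5 applies, adding A5. So (A2, A4, A7)⁺ = {A1, A2, A4, A5, A7}.
This closure contains every attribute of R2, so R1 ∩ R2 → R2. The join is lossless.

Yes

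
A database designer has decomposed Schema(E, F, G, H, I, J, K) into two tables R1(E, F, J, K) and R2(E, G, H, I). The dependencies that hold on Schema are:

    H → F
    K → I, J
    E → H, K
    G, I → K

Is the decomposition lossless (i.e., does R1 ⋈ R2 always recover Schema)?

Common attributes: R1 ∩ R2 = {E}.
Closure of {E}: E → H, K applies, adding H, K; H → F applies, adding F; K → I, J applies, adding I, J. So (E)⁺ = {E, F, H, I, J, K}.
This closure contains every attribute of R1, so R1 ∩ R2 → R1. The join is lossless.

Yes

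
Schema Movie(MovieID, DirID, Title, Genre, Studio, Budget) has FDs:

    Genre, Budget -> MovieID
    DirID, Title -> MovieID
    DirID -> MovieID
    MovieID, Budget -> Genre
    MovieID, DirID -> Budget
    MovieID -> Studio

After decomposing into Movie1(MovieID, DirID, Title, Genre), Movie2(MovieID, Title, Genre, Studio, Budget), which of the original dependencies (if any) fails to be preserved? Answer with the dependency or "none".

MovieID, DirID -> Budget

Check MovieID, DirID → Budget: no single fragment contains all of {MovieID, DirID, Budget}, and the restricted closure of {MovieID, DirID} across the fragments never reaches {Budget}.
Genre, Budget → MovieID is preserved.
DirID, Title → MovieID is preserved.
DirID → MovieID is preserved.
MovieID, Budget → Genre is preserved.
MovieID → Studio is preserved.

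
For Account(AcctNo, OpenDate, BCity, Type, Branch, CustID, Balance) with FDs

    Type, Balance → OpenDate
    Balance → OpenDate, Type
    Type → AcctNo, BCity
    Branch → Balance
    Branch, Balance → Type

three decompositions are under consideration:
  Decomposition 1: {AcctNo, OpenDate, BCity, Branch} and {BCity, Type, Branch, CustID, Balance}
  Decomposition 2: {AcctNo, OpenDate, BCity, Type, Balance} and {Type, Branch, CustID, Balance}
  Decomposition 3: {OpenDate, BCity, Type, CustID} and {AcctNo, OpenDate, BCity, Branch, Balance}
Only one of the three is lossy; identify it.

Decomposition 3

Decomposition 1: common = {BCity, Branch}, closure = {AcctNo, OpenDate, BCity, Type, Branch, Balance} → lossless.
Decomposition 2: common = {Type, Balance}, closure = {AcctNo, OpenDate, BCity, Type, Balance} → lossless.
Decomposition 3: common = {OpenDate, BCity}, closure = {OpenDate, BCity} → lossy.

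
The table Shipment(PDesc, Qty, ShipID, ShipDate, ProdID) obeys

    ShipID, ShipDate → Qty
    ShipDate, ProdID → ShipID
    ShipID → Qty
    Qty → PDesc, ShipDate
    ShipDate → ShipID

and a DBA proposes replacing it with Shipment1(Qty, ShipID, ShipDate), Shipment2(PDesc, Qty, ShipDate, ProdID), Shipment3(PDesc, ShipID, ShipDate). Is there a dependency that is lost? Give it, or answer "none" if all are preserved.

none

ShipID, ShipDate → Qty lies within Shipment1.
ShipDate, ProdID → ShipID: restricted closure across fragments reaches ShipID.
ShipID → Qty lies within Shipment1.
Qty → PDesc, ShipDate lies within Shipment2.
ShipDate → ShipID lies within Shipment1.
Every dependency is enforceable on the fragments, so the decomposition is dependency-preserving.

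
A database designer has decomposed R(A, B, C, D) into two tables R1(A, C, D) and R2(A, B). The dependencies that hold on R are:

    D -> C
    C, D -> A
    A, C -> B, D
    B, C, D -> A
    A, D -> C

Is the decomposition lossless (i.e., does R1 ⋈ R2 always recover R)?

Common attributes: R1 ∩ R2 = {A}.
No dependency enlarges {A}, so (A)⁺ = {A}.
The closure contains neither all of R1 = {A, C, D} nor all of R2 = {A, B}, so the common attributes are not a superkey of either fragment. The join is lossy.

No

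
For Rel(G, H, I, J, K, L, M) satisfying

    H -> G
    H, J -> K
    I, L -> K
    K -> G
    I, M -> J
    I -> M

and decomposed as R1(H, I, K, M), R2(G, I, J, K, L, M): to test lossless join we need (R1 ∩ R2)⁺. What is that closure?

G, I, J, K, M

R1 ∩ R2 = {I, K, M}.
K → G applies, adding G
I, M → J applies, adding J
Closure: {G, I, J, K, M}.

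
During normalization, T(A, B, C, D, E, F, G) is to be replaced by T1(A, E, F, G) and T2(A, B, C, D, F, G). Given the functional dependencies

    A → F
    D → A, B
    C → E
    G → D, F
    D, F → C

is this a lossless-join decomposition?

Common attributes: T1 ∩ T2 = {A, F, G}.
Closure of {A, F, G}: G → D, F applies, adding D; D, F → C applies, adding C; D → A, B applies, adding B; C → E applies, adding E. So (A, F, G)⁺ = {A, B, C, D, E, F, G}.
This closure contains every attribute of T1, so T1 ∩ T2 → T1. The join is lossless.

Yes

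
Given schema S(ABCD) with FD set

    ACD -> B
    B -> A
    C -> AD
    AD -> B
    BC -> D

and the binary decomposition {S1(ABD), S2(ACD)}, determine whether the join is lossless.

Common attributes: S1 ∩ S2 = {AD}.
Closure of {AD}: AD → B applies, adding B. So (AD)⁺ = {ABD}.
This closure contains every attribute of S1, so S1 ∩ S2 → S1. The join is lossless.

Yes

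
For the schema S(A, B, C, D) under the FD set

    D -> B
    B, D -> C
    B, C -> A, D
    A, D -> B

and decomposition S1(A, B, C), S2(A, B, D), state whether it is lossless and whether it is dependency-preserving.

lossy and not dependency-preserving

Lossless test: (A, B)⁺ = {A, B}, which is a superkey of neither fragment — lossy.
Dependency preservation: the restricted closure of {B, D} across the fragments never reaches {C}, so B, D → C cannot be enforced without a join — not preserved.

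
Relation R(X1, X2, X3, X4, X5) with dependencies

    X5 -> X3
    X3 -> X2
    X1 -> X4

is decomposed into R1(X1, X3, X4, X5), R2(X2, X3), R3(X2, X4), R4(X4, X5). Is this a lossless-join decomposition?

Chase test. Columns are X1, X2, X3, X4, X5; row i has aⱼ where attribute j ∈ Ri, else bᵢⱼ.
Initial tableau (one row per fragment):
  row 1: a1 b12 a3 a4 a5
  row 2: b21 a2 a3 b24 b25
  row 3: b31 a2 b33 a4 b35
  row 4: b41 b42 b43 a4 a5
Rows 1 and 4 agree on X5; apply X5→X3 and equate their X3 entries.
Rows 1 and 2 agree on X3; apply X3→X2 and equate their X2 entries.
Rows 1 and 4 agree on X3; apply X3→X2 and equate their X2 entries.
Row 1 is now all distinguished symbols — the join is lossless.

Yes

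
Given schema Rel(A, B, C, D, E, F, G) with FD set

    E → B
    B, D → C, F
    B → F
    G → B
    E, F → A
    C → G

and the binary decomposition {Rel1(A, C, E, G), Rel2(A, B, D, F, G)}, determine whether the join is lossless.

No

Common attributes: Rel1 ∩ Rel2 = {A, G}.
Closure of {A, G}: G → B applies, adding B; B → F applies, adding F. So (A, G)⁺ = {A, B, F, G}.
The closure contains neither all of Rel1 = {A, C, E, G} nor all of Rel2 = {A, B, D, F, G}, so the common attributes are not a superkey of either fragment. The join is lossy.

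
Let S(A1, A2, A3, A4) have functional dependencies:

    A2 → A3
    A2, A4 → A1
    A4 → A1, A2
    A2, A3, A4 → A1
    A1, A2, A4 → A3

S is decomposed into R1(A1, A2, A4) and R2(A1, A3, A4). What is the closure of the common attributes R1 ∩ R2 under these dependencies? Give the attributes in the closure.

A1, A2, A3, A4

R1 ∩ R2 = {A1, A4}.
A4 → A1, A2 applies, adding A2
A1, A2, A4 → A3 applies, adding A3
Closure: {A1, A2, A3, A4}.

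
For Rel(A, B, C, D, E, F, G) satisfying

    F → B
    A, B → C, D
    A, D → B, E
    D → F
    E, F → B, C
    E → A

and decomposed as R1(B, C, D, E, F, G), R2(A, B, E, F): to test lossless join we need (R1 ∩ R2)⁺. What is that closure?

A, B, C, D, E, F

R1 ∩ R2 = {B, E, F}.
E, F → B, C applies, adding C
E → A applies, adding A
A, B → C, D applies, adding D
Closure: {A, B, C, D, E, F}.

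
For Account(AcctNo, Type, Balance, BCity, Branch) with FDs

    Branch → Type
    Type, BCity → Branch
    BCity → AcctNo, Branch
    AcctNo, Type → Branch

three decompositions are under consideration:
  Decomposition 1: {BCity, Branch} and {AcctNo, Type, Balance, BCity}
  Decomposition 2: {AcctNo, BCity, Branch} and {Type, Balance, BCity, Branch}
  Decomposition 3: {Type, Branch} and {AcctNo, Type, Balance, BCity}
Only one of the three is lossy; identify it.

Decomposition 1: common = {BCity}, closure = {AcctNo, Type, BCity, Branch} → lossless.
Decomposition 2: common = {BCity, Branch}, closure = {AcctNo, Type, BCity, Branch} → lossless.
Decomposition 3: common = {Type}, closure = {Type} → lossy.

Decomposition 3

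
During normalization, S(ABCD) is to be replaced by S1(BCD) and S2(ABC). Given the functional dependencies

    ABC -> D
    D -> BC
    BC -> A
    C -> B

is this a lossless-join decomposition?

Common attributes: S1 ∩ S2 = {BC}.
Closure of {BC}: BC → A applies, adding A; ABC → D applies, adding D. So (BC)⁺ = {ABCD}.
This closure contains every attribute of S1, so S1 ∩ S2 → S1. The join is lossless.

Yes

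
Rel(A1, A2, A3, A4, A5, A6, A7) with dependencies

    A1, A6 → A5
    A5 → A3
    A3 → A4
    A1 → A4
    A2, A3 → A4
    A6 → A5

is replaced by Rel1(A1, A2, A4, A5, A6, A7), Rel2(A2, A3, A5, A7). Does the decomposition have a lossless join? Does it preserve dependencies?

Lossless test: (A2, A5, A7)⁺ = {A2, A3, A4, A5, A7}, which contains all of one fragment — lossless.
Dependency preservation: the restricted closure of {A3} across the fragments never reaches {A4}, so A3 → A4 cannot be enforced without a join — not preserved.

lossless but not dependency-preserving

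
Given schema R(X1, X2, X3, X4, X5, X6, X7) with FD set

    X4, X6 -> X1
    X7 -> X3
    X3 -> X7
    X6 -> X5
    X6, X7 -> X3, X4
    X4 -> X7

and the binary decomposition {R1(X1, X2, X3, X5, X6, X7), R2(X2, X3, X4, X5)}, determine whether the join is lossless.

No

Common attributes: R1 ∩ R2 = {X2, X3, X5}.
Closure of {X2, X3, X5}: X3 → X7 applies, adding X7. So (X2, X3, X5)⁺ = {X2, X3, X5, X7}.
The closure contains neither all of R1 = {X1, X2, X3, X5, X6, X7} nor all of R2 = {X2, X3, X4, X5}, so the common attributes are not a superkey of either fragment. The join is lossy.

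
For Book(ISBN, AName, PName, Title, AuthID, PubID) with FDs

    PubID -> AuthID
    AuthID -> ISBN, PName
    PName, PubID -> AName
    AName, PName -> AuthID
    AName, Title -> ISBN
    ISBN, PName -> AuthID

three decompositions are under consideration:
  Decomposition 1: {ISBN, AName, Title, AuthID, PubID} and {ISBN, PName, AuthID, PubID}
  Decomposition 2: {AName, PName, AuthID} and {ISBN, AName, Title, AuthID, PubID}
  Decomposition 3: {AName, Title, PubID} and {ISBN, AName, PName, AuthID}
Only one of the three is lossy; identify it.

Decomposition 1: common = {ISBN, AuthID, PubID}, closure = {ISBN, AName, PName, AuthID, PubID} → lossless.
Decomposition 2: common = {AName, AuthID}, closure = {ISBN, AName, PName, AuthID} → lossless.
Decomposition 3: common = {AName}, closure = {AName} → lossy.

Decomposition 3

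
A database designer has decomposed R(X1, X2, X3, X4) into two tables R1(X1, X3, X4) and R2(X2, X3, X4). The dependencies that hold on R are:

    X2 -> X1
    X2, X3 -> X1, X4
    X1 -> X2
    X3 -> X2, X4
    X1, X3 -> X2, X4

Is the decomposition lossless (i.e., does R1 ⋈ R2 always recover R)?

Yes

Common attributes: R1 ∩ R2 = {X3, X4}.
Closure of {X3, X4}: X3 → X2, X4 applies, adding X2; X2 → X1 applies, adding X1. So (X3, X4)⁺ = {X1, X2, X3, X4}.
This closure contains every attribute of R1, so R1 ∩ R2 → R1. The join is lossless.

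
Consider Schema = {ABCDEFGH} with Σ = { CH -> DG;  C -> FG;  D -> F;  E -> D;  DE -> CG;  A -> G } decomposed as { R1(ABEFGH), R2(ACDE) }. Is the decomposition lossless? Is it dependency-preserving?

Lossless test: (AE)⁺ = {ACDEFG}, which contains all of one fragment — lossless.
Dependency preservation: the restricted closure of {CH} across the fragments never reaches {DG}, so CH → DG cannot be enforced without a join — not preserved.

lossless but not dependency-preserving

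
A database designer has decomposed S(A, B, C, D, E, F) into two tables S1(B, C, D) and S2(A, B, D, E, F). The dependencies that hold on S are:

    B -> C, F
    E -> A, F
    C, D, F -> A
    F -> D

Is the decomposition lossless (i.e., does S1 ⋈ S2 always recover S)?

Common attributes: S1 ∩ S2 = {B, D}.
Closure of {B, D}: B → C, F applies, adding C, F; C, D, F → A applies, adding A. So (B, D)⁺ = {A, B, C, D, F}.
This closure contains every attribute of S1, so S1 ∩ S2 → S1. The join is lossless.

Yes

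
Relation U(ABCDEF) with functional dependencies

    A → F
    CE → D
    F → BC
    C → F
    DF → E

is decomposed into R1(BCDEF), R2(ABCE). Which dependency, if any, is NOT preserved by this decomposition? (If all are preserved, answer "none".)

none

A → F: restricted closure across fragments reaches F.
CE → D lies within R1.
F → BC lies within R1.
C → F lies within R1.
DF → E lies within R1.
Every dependency is enforceable on the fragments, so the decomposition is dependency-preserving.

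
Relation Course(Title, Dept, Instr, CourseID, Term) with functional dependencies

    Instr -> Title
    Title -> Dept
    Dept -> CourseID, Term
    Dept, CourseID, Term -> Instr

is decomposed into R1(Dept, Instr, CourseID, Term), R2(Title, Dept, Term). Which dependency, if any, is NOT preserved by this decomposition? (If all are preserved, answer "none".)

none

Instr → Title: restricted closure across fragments reaches Title.
Title → Dept lies within R2.
Dept → CourseID, Term lies within R1.
Dept, CourseID, Term → Instr lies within R1.
Every dependency is enforceable on the fragments, so the decomposition is dependency-preserving.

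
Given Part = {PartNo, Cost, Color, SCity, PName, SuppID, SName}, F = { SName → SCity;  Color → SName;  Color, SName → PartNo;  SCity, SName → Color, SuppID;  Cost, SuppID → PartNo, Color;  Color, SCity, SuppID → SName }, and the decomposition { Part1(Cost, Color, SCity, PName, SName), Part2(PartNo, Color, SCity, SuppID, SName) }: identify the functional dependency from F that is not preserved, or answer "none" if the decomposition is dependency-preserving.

Check Cost, SuppID → PartNo, Color: no single fragment contains all of {PartNo, Cost, Color, SuppID}, and the restricted closure of {Cost, SuppID} across the fragments never reaches {PartNo, Color}.
SName → SCity is preserved.
Color → SName is preserved.
Color, SName → PartNo is preserved.
SCity, SName → Color, SuppID is preserved.
Color, SCity, SuppID → SName is preserved.

Cost, SuppID → PartNo, Color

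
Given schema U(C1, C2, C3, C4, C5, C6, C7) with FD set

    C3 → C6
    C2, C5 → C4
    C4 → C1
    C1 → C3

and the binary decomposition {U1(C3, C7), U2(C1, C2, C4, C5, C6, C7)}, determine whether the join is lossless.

No

Common attributes: U1 ∩ U2 = {C7}.
No dependency enlarges {C7}, so (C7)⁺ = {C7}.
The closure contains neither all of U1 = {C3, C7} nor all of U2 = {C1, C2, C4, C5, C6, C7}, so the common attributes are not a superkey of either fragment. The join is lossy.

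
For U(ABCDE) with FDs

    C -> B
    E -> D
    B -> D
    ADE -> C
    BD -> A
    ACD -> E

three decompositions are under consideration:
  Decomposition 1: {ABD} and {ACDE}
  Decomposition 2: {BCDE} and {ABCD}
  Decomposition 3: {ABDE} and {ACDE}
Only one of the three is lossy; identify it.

Decomposition 1: common = {AD}, closure = {AD} → lossy.
Decomposition 2: common = {BCD}, closure = {ABCDE} → lossless.
Decomposition 3: common = {ADE}, closure = {ABCDE} → lossless.

Decomposition 1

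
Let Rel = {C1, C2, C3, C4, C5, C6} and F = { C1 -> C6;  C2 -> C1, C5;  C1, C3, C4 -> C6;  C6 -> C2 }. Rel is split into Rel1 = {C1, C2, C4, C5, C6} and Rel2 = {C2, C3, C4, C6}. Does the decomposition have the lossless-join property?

Common attributes: Rel1 ∩ Rel2 = {C2, C4, C6}.
Closure of {C2, C4, C6}: C2 → C1, C5 applies, adding C1, C5. So (C2, C4, C6)⁺ = {C1, C2, C4, C5, C6}.
This closure contains every attribute of Rel1, so Rel1 ∩ Rel2 → Rel1. The join is lossless.

Yes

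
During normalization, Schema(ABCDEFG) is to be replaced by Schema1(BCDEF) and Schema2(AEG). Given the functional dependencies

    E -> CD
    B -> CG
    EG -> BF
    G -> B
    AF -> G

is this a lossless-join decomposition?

Common attributes: Schema1 ∩ Schema2 = {E}.
Closure of {E}: E → CD applies, adding CD. So (E)⁺ = {CDE}.
The closure contains neither all of Schema1 = {BCDEF} nor all of Schema2 = {AEG}, so the common attributes are not a superkey of either fragment. The join is lossy.

No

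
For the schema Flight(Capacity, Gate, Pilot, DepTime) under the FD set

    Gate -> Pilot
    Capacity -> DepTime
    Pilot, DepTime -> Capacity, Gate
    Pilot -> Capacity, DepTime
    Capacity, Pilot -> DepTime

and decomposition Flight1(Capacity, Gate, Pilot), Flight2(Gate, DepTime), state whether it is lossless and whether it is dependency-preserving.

lossless but not dependency-preserving

Lossless test: (Gate)⁺ = {Capacity, Gate, Pilot, DepTime}, which contains all of one fragment — lossless.
Dependency preservation: the restricted closure of {Capacity} across the fragments never reaches {DepTime}, so Capacity → DepTime cannot be enforced without a join — not preserved.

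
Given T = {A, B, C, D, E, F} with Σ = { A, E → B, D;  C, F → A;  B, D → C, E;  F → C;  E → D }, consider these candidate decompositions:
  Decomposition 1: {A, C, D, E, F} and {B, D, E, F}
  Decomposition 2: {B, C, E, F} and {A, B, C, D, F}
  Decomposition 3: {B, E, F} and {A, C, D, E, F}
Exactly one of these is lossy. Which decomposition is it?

Decomposition 2

Decomposition 1: common = {D, E, F}, closure = {A, B, C, D, E, F} → lossless.
Decomposition 2: common = {B, C, F}, closure = {A, B, C, F} → lossy.
Decomposition 3: common = {E, F}, closure = {A, B, C, D, E, F} → lossless.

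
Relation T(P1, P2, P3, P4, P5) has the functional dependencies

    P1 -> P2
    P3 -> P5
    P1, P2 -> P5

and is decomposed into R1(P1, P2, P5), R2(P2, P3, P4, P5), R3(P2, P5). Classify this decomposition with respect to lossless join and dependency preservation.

lossy but dependency-preserving

Lossless test (chase): applying each FD to every pair of rows produces no changes in the tableau, so no row becomes fully distinguished — the join is lossy.
Dependency preservation: every FD's attributes lie within a single fragment, so each can be enforced locally — preserved.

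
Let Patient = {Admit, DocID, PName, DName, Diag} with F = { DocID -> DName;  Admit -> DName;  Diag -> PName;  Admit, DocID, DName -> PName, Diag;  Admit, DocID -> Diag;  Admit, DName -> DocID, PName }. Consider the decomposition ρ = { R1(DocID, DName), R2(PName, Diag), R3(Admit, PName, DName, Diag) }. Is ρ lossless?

No

Chase test. Columns are Admit, DocID, PName, DName, Diag; row i has aⱼ where attribute j ∈ Ri, else bᵢⱼ.
Initial tableau (one row per fragment):
  row 1: b11 a2 b13 a4 b15
  row 2: b21 b22 a3 b24 a5
  row 3: a1 b32 a3 a4 a5
No row becomes fully distinguished — the join is lossy.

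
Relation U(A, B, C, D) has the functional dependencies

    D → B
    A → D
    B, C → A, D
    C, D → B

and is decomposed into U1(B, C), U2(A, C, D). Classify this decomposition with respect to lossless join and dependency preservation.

lossy and not dependency-preserving

Lossless test: (C)⁺ = {C}, which is a superkey of neither fragment — lossy.
Dependency preservation: the restricted closure of {D} across the fragments never reaches {B}, so D → B cannot be enforced without a join — not preserved.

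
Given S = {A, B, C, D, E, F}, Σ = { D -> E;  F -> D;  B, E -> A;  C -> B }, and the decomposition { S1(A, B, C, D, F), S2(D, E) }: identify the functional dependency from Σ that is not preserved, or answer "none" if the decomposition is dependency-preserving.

Check B, E → A: no single fragment contains all of {A, B, E}, and the restricted closure of {B, E} across the fragments never reaches {A}.
D → E is preserved.
F → D is preserved.
C → B is preserved.

B, E -> A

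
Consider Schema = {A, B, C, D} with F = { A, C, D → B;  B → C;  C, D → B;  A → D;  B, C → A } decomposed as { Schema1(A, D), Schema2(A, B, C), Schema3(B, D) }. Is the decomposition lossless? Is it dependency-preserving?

Lossless test (chase): Rows 2 and 3 agree on B; apply B→C and equate their C entries. Rows 1 and 2 agree on A; apply A→D and equate their D entries. Rows 2 and 3 agree on B, C; apply B, C→A and equate their A entries. Row 2 is now all distinguished symbols — the join is lossless.
Dependency preservation: the restricted closure of {C, D} across the fragments never reaches {B}, so C, D → B cannot be enforced without a join — not preserved.

lossless but not dependency-preserving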